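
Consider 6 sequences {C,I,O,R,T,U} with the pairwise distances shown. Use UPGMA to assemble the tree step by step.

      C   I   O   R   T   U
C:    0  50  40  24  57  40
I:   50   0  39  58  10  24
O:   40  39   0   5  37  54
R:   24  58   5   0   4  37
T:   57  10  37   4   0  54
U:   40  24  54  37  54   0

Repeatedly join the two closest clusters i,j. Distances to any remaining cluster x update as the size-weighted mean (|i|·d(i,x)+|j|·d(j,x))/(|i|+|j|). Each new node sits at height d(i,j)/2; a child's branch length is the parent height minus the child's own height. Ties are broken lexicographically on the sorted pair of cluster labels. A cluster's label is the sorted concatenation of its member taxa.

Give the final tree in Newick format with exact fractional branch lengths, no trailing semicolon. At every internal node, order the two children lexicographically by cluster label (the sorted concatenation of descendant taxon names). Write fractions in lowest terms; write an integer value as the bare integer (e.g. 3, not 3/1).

((C:121/6,(O:21/2,(R:2,T:2):17/2):29/3):29/24,(I:12,U:12):75/8)

iteration 1: select R,T (d=4); attach at lengths (2, 2); label the merged cluster RT
  updated: d(C,RT)=81/2, d(I,RT)=34, d(O,RT)=21, d(RT,U)=91/2
iteration 2: select O,RT (d=21); attach at lengths (21/2, 17/2); label the merged cluster ORT
  updated: d(C,ORT)=121/3, d(I,ORT)=107/3, d(ORT,U)=145/3
iteration 3: select I,U (d=24); attach at lengths (12, 12); label the merged cluster IU
  updated: d(C,IU)=45, d(IU,ORT)=42
iteration 4: select C,ORT (d=121/3); attach at lengths (121/6, 29/3); label the merged cluster CORT
  updated: d(CORT,IU)=171/4
iteration 5: select CORT,IU (d=171/4); attach at lengths (29/24, 75/8); label the merged cluster CIORTU
final tree: ((C:121/6,(O:21/2,(R:2,T:2):17/2):29/3):29/24,(I:12,U:12):75/8)
total length: 1049/12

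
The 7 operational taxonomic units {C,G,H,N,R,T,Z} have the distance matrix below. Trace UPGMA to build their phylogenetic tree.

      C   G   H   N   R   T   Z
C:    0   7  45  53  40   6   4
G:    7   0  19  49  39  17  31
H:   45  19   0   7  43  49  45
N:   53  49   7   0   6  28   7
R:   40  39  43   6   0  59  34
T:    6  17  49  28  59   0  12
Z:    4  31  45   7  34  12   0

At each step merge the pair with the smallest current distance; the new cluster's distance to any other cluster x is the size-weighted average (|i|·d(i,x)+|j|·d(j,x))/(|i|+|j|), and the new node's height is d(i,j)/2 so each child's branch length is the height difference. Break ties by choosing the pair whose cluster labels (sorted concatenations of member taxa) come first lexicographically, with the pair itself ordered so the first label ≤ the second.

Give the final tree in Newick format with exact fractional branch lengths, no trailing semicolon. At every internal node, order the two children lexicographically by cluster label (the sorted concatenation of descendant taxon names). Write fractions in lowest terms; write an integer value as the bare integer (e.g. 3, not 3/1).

((((C:2,Z:2):5/2,T:9/2):14/3,G:55/6):247/24,(H:25/2,(N:3,R:3):19/2):167/24)

1. join C+Z (d=4) ⇒ CZ; edges |C|=2, |Z|=2
  updated: d(CZ,G)=19, d(CZ,H)=45, d(CZ,N)=30, d(CZ,R)=37, d(CZ,T)=9
2. join N+R (d=6) ⇒ NR; edges |N|=3, |R|=3
  updated: d(CZ,NR)=67/2, d(G,NR)=44, d(H,NR)=25, d(NR,T)=87/2
3. join CZ+T (d=9) ⇒ CTZ; edges |CZ|=5/2, |T|=9/2
  updated: d(CTZ,G)=55/3, d(CTZ,H)=139/3, d(CTZ,NR)=221/6
4. join CTZ+G (d=55/3) ⇒ CGTZ; edges |CTZ|=14/3, |G|=55/6
  updated: d(CGTZ,H)=79/2, d(CGTZ,NR)=309/8
5. join H+NR (d=25) ⇒ HNR; edges |H|=25/2, |NR|=19/2
  updated: d(CGTZ,HNR)=467/12
6. join CGTZ+HNR (d=467/12) ⇒ CGHNRTZ; edges |CGTZ|=247/24, |HNR|=167/24
final tree: ((((C:2,Z:2):5/2,T:9/2):14/3,G:55/6):247/24,(H:25/2,(N:3,R:3):19/2):167/24)
total length: 841/12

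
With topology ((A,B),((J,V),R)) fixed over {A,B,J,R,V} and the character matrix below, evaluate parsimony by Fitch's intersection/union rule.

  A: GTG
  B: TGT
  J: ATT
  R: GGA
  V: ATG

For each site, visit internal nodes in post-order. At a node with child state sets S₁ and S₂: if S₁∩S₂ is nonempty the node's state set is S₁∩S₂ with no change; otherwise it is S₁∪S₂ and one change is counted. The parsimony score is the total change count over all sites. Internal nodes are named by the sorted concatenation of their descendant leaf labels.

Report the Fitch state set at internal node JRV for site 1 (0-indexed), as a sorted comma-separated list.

G,T

site 0, node AB: A={G} ∪ B={T} → {G,T} (+1)
site 0, node JV: J={A} ∩ V={A} → {A} (+0)
site 0, node JRV: JV={A} ∪ R={G} → {A,G} (+1)
site 0, node ABJRV: AB={G,T} ∩ JRV={A,G} → {G} (+0)
site 1, node AB: A={T} ∪ B={G} → {G,T} (+1)
site 1, node JV: J={T} ∩ V={T} → {T} (+0)
site 1, node JRV: JV={T} ∪ R={G} → {G,T} (+1)
site 1, node ABJRV: AB={G,T} ∩ JRV={G,T} → {G,T} (+0)
site 2, node AB: A={G} ∪ B={T} → {G,T} (+1)
site 2, node JV: J={T} ∪ V={G} → {G,T} (+1)
site 2, node JRV: JV={G,T} ∪ R={A} → {A,G,T} (+1)
site 2, node ABJRV: AB={G,T} ∩ JRV={A,G,T} → {G,T} (+0)
per-site changes: [2, 2, 3]; total = 7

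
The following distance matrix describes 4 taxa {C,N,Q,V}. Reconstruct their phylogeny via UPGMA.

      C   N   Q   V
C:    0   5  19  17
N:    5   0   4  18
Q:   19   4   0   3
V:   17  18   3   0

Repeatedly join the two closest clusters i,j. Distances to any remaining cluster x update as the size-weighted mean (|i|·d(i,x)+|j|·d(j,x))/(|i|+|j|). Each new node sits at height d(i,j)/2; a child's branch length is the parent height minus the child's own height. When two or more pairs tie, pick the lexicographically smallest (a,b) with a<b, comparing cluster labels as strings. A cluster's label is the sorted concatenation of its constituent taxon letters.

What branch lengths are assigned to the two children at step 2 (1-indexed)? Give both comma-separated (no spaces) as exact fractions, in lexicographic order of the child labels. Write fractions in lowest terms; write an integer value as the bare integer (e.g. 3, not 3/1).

5/2,5/2

1. join Q+V (d=3) ⇒ QV; edges |Q|=3/2, |V|=3/2
  updated: d(C,QV)=18, d(N,QV)=11
2. join C+N (d=5) ⇒ CN; edges |C|=5/2, |N|=5/2
  updated: d(CN,QV)=29/2
3. join CN+QV (d=29/2) ⇒ CNQV; edges |CN|=19/4, |QV|=23/4
final tree: ((C:5/2,N:5/2):19/4,(Q:3/2,V:3/2):23/4)
total length: 37/2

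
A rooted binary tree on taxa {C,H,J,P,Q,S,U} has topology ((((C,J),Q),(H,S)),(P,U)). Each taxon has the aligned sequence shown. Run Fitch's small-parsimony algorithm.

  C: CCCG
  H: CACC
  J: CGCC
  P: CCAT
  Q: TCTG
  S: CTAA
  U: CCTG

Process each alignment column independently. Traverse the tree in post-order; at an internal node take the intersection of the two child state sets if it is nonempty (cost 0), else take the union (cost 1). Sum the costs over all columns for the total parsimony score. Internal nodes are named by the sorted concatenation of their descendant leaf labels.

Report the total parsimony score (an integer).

12

[col 0] CJ: children C:{C}, J:{C} ∩→ {C}; cost 0
[col 0] CJQ: children CJ:{C}, Q:{T} ∪→ {C,T}; cost 1
[col 0] HS: children H:{C}, S:{C} ∩→ {C}; cost 0
[col 0] CHJQS: children CJQ:{C,T}, HS:{C} ∩→ {C}; cost 0
[col 0] PU: children P:{C}, U:{C} ∩→ {C}; cost 0
[col 0] CHJPQSU: children CHJQS:{C}, PU:{C} ∩→ {C}; cost 0
[col 1] CJ: children C:{C}, J:{G} ∪→ {C,G}; cost 1
[col 1] CJQ: children CJ:{C,G}, Q:{C} ∩→ {C}; cost 0
[col 1] HS: children H:{A}, S:{T} ∪→ {A,T}; cost 1
[col 1] CHJQS: children CJQ:{C}, HS:{A,T} ∪→ {A,C,T}; cost 1
[col 1] PU: children P:{C}, U:{C} ∩→ {C}; cost 0
[col 1] CHJPQSU: children CHJQS:{A,C,T}, PU:{C} ∩→ {C}; cost 0
[col 2] CJ: children C:{C}, J:{C} ∩→ {C}; cost 0
[col 2] CJQ: children CJ:{C}, Q:{T} ∪→ {C,T}; cost 1
[col 2] HS: children H:{C}, S:{A} ∪→ {A,C}; cost 1
[col 2] CHJQS: children CJQ:{C,T}, HS:{A,C} ∩→ {C}; cost 0
[col 2] PU: children P:{A}, U:{T} ∪→ {A,T}; cost 1
[col 2] CHJPQSU: children CHJQS:{C}, PU:{A,T} ∪→ {A,C,T}; cost 1
[col 3] CJ: children C:{G}, J:{C} ∪→ {C,G}; cost 1
[col 3] CJQ: children CJ:{C,G}, Q:{G} ∩→ {G}; cost 0
[col 3] HS: children H:{C}, S:{A} ∪→ {A,C}; cost 1
[col 3] CHJQS: children CJQ:{G}, HS:{A,C} ∪→ {A,C,G}; cost 1
[col 3] PU: children P:{T}, U:{G} ∪→ {G,T}; cost 1
[col 3] CHJPQSU: children CHJQS:{A,C,G}, PU:{G,T} ∩→ {G}; cost 0
per-site changes: [1, 3, 4, 4]; total = 12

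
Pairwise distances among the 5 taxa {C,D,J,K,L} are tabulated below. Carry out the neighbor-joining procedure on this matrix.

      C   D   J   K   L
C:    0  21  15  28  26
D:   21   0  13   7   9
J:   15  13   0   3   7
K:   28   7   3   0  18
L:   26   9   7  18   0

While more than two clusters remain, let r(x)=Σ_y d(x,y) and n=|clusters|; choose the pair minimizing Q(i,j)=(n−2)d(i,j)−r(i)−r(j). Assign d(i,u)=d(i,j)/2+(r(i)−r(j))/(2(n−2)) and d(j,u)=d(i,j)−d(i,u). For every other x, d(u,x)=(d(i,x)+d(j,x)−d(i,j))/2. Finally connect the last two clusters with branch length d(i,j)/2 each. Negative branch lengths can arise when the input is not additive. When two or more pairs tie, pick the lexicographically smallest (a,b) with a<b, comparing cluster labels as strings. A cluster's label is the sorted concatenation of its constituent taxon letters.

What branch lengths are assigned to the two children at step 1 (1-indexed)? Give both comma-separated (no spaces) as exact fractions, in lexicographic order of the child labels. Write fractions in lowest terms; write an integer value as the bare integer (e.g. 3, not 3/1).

iteration 1: select D,K (d=7, Q=-85); attach at lengths (5/2, 9/2); label the merged cluster DK
  updated: d(C,DK)=21, d(DK,J)=9/2, d(DK,L)=10
iteration 2: select C,J (d=15, Q=-117/2); attach at lengths (131/8, -11/8); label the merged cluster CJ
  updated: d(CJ,DK)=21/4, d(CJ,L)=9
iteration 3: select CJ,DK (d=21/4, Q=-97/4); attach at lengths (17/8, 25/8); label the merged cluster CDJK
  updated: d(CDJK,L)=55/8
iteration 4: select CDJK,L (d=55/8); attach at lengths (55/16, 55/16); label the merged cluster CDJKL
final tree: (((C:131/8,J:-11/8):17/8,(D:5/2,K:9/2):25/8):55/16,L:55/16)
total length: 273/8

5/2,9/2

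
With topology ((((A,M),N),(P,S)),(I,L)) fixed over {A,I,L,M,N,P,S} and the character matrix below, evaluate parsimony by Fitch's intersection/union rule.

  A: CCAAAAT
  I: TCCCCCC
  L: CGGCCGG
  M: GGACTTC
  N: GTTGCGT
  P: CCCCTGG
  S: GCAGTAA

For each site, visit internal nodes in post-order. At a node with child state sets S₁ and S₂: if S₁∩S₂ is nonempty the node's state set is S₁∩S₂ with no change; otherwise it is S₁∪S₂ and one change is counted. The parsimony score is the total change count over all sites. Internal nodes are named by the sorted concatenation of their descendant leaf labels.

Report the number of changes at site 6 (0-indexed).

4

[col 0] AM: children A:{C}, M:{G} ∪→ {C,G}; cost 1
[col 0] AMN: children AM:{C,G}, N:{G} ∩→ {G}; cost 0
[col 0] PS: children P:{C}, S:{G} ∪→ {C,G}; cost 1
[col 0] AMNPS: children AMN:{G}, PS:{C,G} ∩→ {G}; cost 0
[col 0] IL: children I:{T}, L:{C} ∪→ {C,T}; cost 1
[col 0] AILMNPS: children AMNPS:{G}, IL:{C,T} ∪→ {C,G,T}; cost 1
[col 1] AM: children A:{C}, M:{G} ∪→ {C,G}; cost 1
[col 1] AMN: children AM:{C,G}, N:{T} ∪→ {C,G,T}; cost 1
[col 1] PS: children P:{C}, S:{C} ∩→ {C}; cost 0
[col 1] AMNPS: children AMN:{C,G,T}, PS:{C} ∩→ {C}; cost 0
[col 1] IL: children I:{C}, L:{G} ∪→ {C,G}; cost 1
[col 1] AILMNPS: children AMNPS:{C}, IL:{C,G} ∩→ {C}; cost 0
[col 2] AM: children A:{A}, M:{A} ∩→ {A}; cost 0
[col 2] AMN: children AM:{A}, N:{T} ∪→ {A,T}; cost 1
[col 2] PS: children P:{C}, S:{A} ∪→ {A,C}; cost 1
[col 2] AMNPS: children AMN:{A,T}, PS:{A,C} ∩→ {A}; cost 0
[col 2] IL: children I:{C}, L:{G} ∪→ {C,G}; cost 1
[col 2] AILMNPS: children AMNPS:{A}, IL:{C,G} ∪→ {A,C,G}; cost 1
[col 3] AM: children A:{A}, M:{C} ∪→ {A,C}; cost 1
[col 3] AMN: children AM:{A,C}, N:{G} ∪→ {A,C,G}; cost 1
[col 3] PS: children P:{C}, S:{G} ∪→ {C,G}; cost 1
[col 3] AMNPS: children AMN:{A,C,G}, PS:{C,G} ∩→ {C,G}; cost 0
[col 3] IL: children I:{C}, L:{C} ∩→ {C}; cost 0
[col 3] AILMNPS: children AMNPS:{C,G}, IL:{C} ∩→ {C}; cost 0
[col 4] AM: children A:{A}, M:{T} ∪→ {A,T}; cost 1
[col 4] AMN: children AM:{A,T}, N:{C} ∪→ {A,C,T}; cost 1
[col 4] PS: children P:{T}, S:{T} ∩→ {T}; cost 0
[col 4] AMNPS: children AMN:{A,C,T}, PS:{T} ∩→ {T}; cost 0
[col 4] IL: children I:{C}, L:{C} ∩→ {C}; cost 0
[col 4] AILMNPS: children AMNPS:{T}, IL:{C} ∪→ {C,T}; cost 1
[col 5] AM: children A:{A}, M:{T} ∪→ {A,T}; cost 1
[col 5] AMN: children AM:{A,T}, N:{G} ∪→ {A,G,T}; cost 1
[col 5] PS: children P:{G}, S:{A} ∪→ {A,G}; cost 1
[col 5] AMNPS: children AMN:{A,G,T}, PS:{A,G} ∩→ {A,G}; cost 0
[col 5] IL: children I:{C}, L:{G} ∪→ {C,G}; cost 1
[col 5] AILMNPS: children AMNPS:{A,G}, IL:{C,G} ∩→ {G}; cost 0
[col 6] AM: children A:{T}, M:{C} ∪→ {C,T}; cost 1
[col 6] AMN: children AM:{C,T}, N:{T} ∩→ {T}; cost 0
[col 6] PS: children P:{G}, S:{A} ∪→ {A,G}; cost 1
[col 6] AMNPS: children AMN:{T}, PS:{A,G} ∪→ {A,G,T}; cost 1
[col 6] IL: children I:{C}, L:{G} ∪→ {C,G}; cost 1
[col 6] AILMNPS: children AMNPS:{A,G,T}, IL:{C,G} ∩→ {G}; cost 0
per-site changes: [4, 3, 4, 3, 3, 4, 4]; total = 25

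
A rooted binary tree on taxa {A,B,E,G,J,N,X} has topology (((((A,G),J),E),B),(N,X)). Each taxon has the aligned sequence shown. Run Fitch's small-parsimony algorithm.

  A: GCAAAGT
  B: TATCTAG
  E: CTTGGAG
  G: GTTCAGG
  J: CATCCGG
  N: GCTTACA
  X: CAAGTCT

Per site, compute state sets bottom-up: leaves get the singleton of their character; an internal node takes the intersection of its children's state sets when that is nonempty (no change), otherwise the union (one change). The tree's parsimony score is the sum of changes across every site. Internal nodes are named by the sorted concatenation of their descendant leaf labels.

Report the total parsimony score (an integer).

site 0, node AG: A={G} ∩ G={G} → {G} (+0)
site 0, node AGJ: AG={G} ∪ J={C} → {C,G} (+1)
site 0, node AEGJ: AGJ={C,G} ∩ E={C} → {C} (+0)
site 0, node ABEGJ: AEGJ={C} ∪ B={T} → {C,T} (+1)
site 0, node NX: N={G} ∪ X={C} → {C,G} (+1)
site 0, node ABEGJNX: ABEGJ={C,T} ∩ NX={C,G} → {C} (+0)
site 1, node AG: A={C} ∪ G={T} → {C,T} (+1)
site 1, node AGJ: AG={C,T} ∪ J={A} → {A,C,T} (+1)
site 1, node AEGJ: AGJ={A,C,T} ∩ E={T} → {T} (+0)
site 1, node ABEGJ: AEGJ={T} ∪ B={A} → {A,T} (+1)
site 1, node NX: N={C} ∪ X={A} → {A,C} (+1)
site 1, node ABEGJNX: ABEGJ={A,T} ∩ NX={A,C} → {A} (+0)
site 2, node AG: A={A} ∪ G={T} → {A,T} (+1)
site 2, node AGJ: AG={A,T} ∩ J={T} → {T} (+0)
site 2, node AEGJ: AGJ={T} ∩ E={T} → {T} (+0)
site 2, node ABEGJ: AEGJ={T} ∩ B={T} → {T} (+0)
site 2, node NX: N={T} ∪ X={A} → {A,T} (+1)
site 2, node ABEGJNX: ABEGJ={T} ∩ NX={A,T} → {T} (+0)
site 3, node AG: A={A} ∪ G={C} → {A,C} (+1)
site 3, node AGJ: AG={A,C} ∩ J={C} → {C} (+0)
site 3, node AEGJ: AGJ={C} ∪ E={G} → {C,G} (+1)
site 3, node ABEGJ: AEGJ={C,G} ∩ B={C} → {C} (+0)
site 3, node NX: N={T} ∪ X={G} → {G,T} (+1)
site 3, node ABEGJNX: ABEGJ={C} ∪ NX={G,T} → {C,G,T} (+1)
site 4, node AG: A={A} ∩ G={A} → {A} (+0)
site 4, node AGJ: AG={A} ∪ J={C} → {A,C} (+1)
site 4, node AEGJ: AGJ={A,C} ∪ E={G} → {A,C,G} (+1)
site 4, node ABEGJ: AEGJ={A,C,G} ∪ B={T} → {A,C,G,T} (+1)
site 4, node NX: N={A} ∪ X={T} → {A,T} (+1)
site 4, node ABEGJNX: ABEGJ={A,C,G,T} ∩ NX={A,T} → {A,T} (+0)
site 5, node AG: A={G} ∩ G={G} → {G} (+0)
site 5, node AGJ: AG={G} ∩ J={G} → {G} (+0)
site 5, node AEGJ: AGJ={G} ∪ E={A} → {A,G} (+1)
site 5, node ABEGJ: AEGJ={A,G} ∩ B={A} → {A} (+0)
site 5, node NX: N={C} ∩ X={C} → {C} (+0)
site 5, node ABEGJNX: ABEGJ={A} ∪ NX={C} → {A,C} (+1)
site 6, node AG: A={T} ∪ G={G} → {G,T} (+1)
site 6, node AGJ: AG={G,T} ∩ J={G} → {G} (+0)
site 6, node AEGJ: AGJ={G} ∩ E={G} → {G} (+0)
site 6, node ABEGJ: AEGJ={G} ∩ B={G} → {G} (+0)
site 6, node NX: N={A} ∪ X={T} → {A,T} (+1)
site 6, node ABEGJNX: ABEGJ={G} ∪ NX={A,T} → {A,G,T} (+1)
per-site changes: [3, 4, 2, 4, 4, 2, 3]; total = 22

22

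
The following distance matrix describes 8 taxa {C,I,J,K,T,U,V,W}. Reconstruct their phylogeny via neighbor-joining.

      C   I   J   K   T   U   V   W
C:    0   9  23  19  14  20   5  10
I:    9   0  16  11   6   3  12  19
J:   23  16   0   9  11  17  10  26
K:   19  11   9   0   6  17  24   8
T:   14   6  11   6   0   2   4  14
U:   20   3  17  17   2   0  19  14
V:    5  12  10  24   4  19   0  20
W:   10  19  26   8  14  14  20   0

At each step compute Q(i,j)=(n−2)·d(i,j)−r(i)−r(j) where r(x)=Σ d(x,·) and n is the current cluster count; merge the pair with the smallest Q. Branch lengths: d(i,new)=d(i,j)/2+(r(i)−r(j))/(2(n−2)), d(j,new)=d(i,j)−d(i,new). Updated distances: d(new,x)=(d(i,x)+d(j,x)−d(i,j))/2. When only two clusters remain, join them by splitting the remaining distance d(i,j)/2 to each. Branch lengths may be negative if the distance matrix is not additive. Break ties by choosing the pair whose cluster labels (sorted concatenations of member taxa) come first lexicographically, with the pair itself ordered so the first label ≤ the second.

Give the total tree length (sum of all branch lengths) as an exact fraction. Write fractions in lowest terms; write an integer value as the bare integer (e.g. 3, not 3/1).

639/16

iteration 1: select C,V (d=5, Q=-164); attach at lengths (3, 2); label the merged cluster CV
  updated: d(CV,I)=8, d(CV,J)=14, d(CV,K)=19, d(CV,T)=13/2, d(CV,U)=17, d(CV,W)=25/2
iteration 2: select K,W (d=8, Q=-247/2); attach at lengths (33/20, 127/20); label the merged cluster KW
  updated: d(CV,KW)=47/4, d(I,KW)=11, d(J,KW)=27/2, d(KW,T)=6, d(KW,U)=23/2
iteration 3: select I,U (d=3, Q=-165/2); attach at lengths (11/16, 37/16); label the merged cluster IU
  updated: d(CV,IU)=11, d(IU,J)=15, d(IU,KW)=39/4, d(IU,T)=5/2
iteration 4: select IU,T (d=5/2, Q=-227/4); attach at lengths (79/24, -19/24); label the merged cluster ITU
  updated: d(CV,ITU)=15/2, d(ITU,J)=47/4, d(ITU,KW)=53/8
iteration 5: select CV,J (d=14, Q=-89/2); attach at lengths (11/2, 17/2); label the merged cluster CJV
  updated: d(CJV,ITU)=21/8, d(CJV,KW)=45/8
iteration 6: select CJV,ITU (d=21/8, Q=-119/8); attach at lengths (13/16, 29/16); label the merged cluster CIJTUV
  updated: d(CIJTUV,KW)=77/16
iteration 7: select CIJTUV,KW (d=77/16); attach at lengths (77/32, 77/32); label the merged cluster CIJKTUVW
final tree: ((((C:3,V:2):11/2,J:17/2):13/16,((I:11/16,U:37/16):79/24,T:-19/24):29/16):77/32,(K:33/20,W:127/20):77/32)
total length: 639/16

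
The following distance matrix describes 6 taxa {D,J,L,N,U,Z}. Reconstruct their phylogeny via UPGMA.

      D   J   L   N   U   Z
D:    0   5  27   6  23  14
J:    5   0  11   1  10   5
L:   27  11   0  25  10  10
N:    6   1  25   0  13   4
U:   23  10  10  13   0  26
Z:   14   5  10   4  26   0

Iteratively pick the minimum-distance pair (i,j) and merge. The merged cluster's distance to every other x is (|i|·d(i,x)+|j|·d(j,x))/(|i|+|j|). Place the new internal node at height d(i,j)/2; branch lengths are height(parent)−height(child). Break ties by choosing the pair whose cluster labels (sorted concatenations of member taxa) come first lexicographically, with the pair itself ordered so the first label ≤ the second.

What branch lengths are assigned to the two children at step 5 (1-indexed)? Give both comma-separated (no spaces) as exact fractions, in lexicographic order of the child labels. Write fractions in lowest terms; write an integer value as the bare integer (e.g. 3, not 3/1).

iteration 1: select J,N (d=1); attach at lengths (1/2, 1/2); label the merged cluster JN
  updated: d(D,JN)=11/2, d(JN,L)=18, d(JN,U)=23/2, d(JN,Z)=9/2
iteration 2: select JN,Z (d=9/2); attach at lengths (7/4, 9/4); label the merged cluster JNZ
  updated: d(D,JNZ)=25/3, d(JNZ,L)=46/3, d(JNZ,U)=49/3
iteration 3: select D,JNZ (d=25/3); attach at lengths (25/6, 23/12); label the merged cluster DJNZ
  updated: d(DJNZ,L)=73/4, d(DJNZ,U)=18
iteration 4: select L,U (d=10); attach at lengths (5, 5); label the merged cluster LU
  updated: d(DJNZ,LU)=145/8
iteration 5: select DJNZ,LU (d=145/8); attach at lengths (235/48, 65/16); label the merged cluster DJLNUZ
final tree: ((D:25/6,((J:1/2,N:1/2):7/4,Z:9/4):23/12):235/48,(L:5,U:5):65/16)
total length: 721/24

235/48,65/16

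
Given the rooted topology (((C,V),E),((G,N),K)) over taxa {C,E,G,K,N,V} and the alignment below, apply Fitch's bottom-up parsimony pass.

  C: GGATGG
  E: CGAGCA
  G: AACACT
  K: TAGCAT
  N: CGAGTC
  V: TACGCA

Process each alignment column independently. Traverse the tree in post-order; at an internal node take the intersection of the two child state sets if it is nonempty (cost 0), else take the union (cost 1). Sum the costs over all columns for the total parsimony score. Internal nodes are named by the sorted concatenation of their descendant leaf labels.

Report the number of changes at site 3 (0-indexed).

[col 0] CV: children C:{G}, V:{T} ∪→ {G,T}; cost 1
[col 0] CEV: children CV:{G,T}, E:{C} ∪→ {C,G,T}; cost 1
[col 0] GN: children G:{A}, N:{C} ∪→ {A,C}; cost 1
[col 0] GKN: children GN:{A,C}, K:{T} ∪→ {A,C,T}; cost 1
[col 0] CEGKNV: children CEV:{C,G,T}, GKN:{A,C,T} ∩→ {C,T}; cost 0
[col 1] CV: children C:{G}, V:{A} ∪→ {A,G}; cost 1
[col 1] CEV: children CV:{A,G}, E:{G} ∩→ {G}; cost 0
[col 1] GN: children G:{A}, N:{G} ∪→ {A,G}; cost 1
[col 1] GKN: children GN:{A,G}, K:{A} ∩→ {A}; cost 0
[col 1] CEGKNV: children CEV:{G}, GKN:{A} ∪→ {A,G}; cost 1
[col 2] CV: children C:{A}, V:{C} ∪→ {A,C}; cost 1
[col 2] CEV: children CV:{A,C}, E:{A} ∩→ {A}; cost 0
[col 2] GN: children G:{C}, N:{A} ∪→ {A,C}; cost 1
[col 2] GKN: children GN:{A,C}, K:{G} ∪→ {A,C,G}; cost 1
[col 2] CEGKNV: children CEV:{A}, GKN:{A,C,G} ∩→ {A}; cost 0
[col 3] CV: children C:{T}, V:{G} ∪→ {G,T}; cost 1
[col 3] CEV: children CV:{G,T}, E:{G} ∩→ {G}; cost 0
[col 3] GN: children G:{A}, N:{G} ∪→ {A,G}; cost 1
[col 3] GKN: children GN:{A,G}, K:{C} ∪→ {A,C,G}; cost 1
[col 3] CEGKNV: children CEV:{G}, GKN:{A,C,G} ∩→ {G}; cost 0
[col 4] CV: children C:{G}, V:{C} ∪→ {C,G}; cost 1
[col 4] CEV: children CV:{C,G}, E:{C} ∩→ {C}; cost 0
[col 4] GN: children G:{C}, N:{T} ∪→ {C,T}; cost 1
[col 4] GKN: children GN:{C,T}, K:{A} ∪→ {A,C,T}; cost 1
[col 4] CEGKNV: children CEV:{C}, GKN:{A,C,T} ∩→ {C}; cost 0
[col 5] CV: children C:{G}, V:{A} ∪→ {A,G}; cost 1
[col 5] CEV: children CV:{A,G}, E:{A} ∩→ {A}; cost 0
[col 5] GN: children G:{T}, N:{C} ∪→ {C,T}; cost 1
[col 5] GKN: children GN:{C,T}, K:{T} ∩→ {T}; cost 0
[col 5] CEGKNV: children CEV:{A}, GKN:{T} ∪→ {A,T}; cost 1
per-site changes: [4, 3, 3, 3, 3, 3]; total = 19

3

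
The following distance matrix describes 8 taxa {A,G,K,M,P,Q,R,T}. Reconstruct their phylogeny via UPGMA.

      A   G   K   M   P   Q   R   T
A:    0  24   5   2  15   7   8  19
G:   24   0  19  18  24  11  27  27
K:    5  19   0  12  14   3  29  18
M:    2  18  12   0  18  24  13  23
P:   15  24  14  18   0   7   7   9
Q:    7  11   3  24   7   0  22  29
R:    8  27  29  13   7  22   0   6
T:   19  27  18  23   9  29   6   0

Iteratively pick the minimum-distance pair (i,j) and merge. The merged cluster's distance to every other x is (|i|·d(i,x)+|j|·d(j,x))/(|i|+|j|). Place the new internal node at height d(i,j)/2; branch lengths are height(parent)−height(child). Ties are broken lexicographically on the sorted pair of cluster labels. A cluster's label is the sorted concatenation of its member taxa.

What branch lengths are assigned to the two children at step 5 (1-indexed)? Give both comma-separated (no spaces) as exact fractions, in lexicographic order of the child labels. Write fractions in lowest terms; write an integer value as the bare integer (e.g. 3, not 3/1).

5,9/2

1. join A+M (d=2) ⇒ AM; edges |A|=1, |M|=1
  updated: d(AM,G)=21, d(AM,K)=17/2, d(AM,P)=33/2, d(AM,Q)=31/2, d(AM,R)=21/2, d(AM,T)=21
2. join K+Q (d=3) ⇒ KQ; edges |K|=3/2, |Q|=3/2
  updated: d(AM,KQ)=12, d(G,KQ)=15, d(KQ,P)=21/2, d(KQ,R)=51/2, d(KQ,T)=47/2
3. join R+T (d=6) ⇒ RT; edges |R|=3, |T|=3
  updated: d(AM,RT)=63/4, d(G,RT)=27, d(KQ,RT)=49/2, d(P,RT)=8
4. join P+RT (d=8) ⇒ PRT; edges |P|=4, |RT|=1
  updated: d(AM,PRT)=16, d(G,PRT)=26, d(KQ,PRT)=119/6
5. join AM+KQ (d=12) ⇒ AKMQ; edges |AM|=5, |KQ|=9/2
  updated: d(AKMQ,G)=18, d(AKMQ,PRT)=215/12
6. join AKMQ+PRT (d=215/12) ⇒ AKMPQRT; edges |AKMQ|=71/24, |PRT|=119/24
  updated: d(AKMPQRT,G)=150/7
7. join AKMPQRT+G (d=150/7) ⇒ AGKMPQRT; edges |AKMPQRT|=295/168, |G|=75/7
final tree: ((((A:1,M:1):5,(K:3/2,Q:3/2):9/2):71/24,(P:4,(R:3,T:3):1):119/24):295/168,G:75/7)
total length: 7709/168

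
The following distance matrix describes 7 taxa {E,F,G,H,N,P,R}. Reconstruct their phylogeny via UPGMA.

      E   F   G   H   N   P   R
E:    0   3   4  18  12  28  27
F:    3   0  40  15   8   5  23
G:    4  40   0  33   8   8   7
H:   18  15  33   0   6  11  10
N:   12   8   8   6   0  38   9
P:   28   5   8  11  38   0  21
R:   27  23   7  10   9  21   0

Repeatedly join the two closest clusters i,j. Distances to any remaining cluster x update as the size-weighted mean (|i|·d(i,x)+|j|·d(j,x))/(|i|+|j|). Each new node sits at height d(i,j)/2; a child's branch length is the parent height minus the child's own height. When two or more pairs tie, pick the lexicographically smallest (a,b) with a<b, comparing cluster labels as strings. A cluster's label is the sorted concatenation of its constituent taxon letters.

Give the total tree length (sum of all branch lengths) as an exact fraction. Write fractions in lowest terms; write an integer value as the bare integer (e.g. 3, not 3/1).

997/24

iteration 1: select E,F (d=3); attach at lengths (3/2, 3/2); label the merged cluster EF
  updated: d(EF,G)=22, d(EF,H)=33/2, d(EF,N)=10, d(EF,P)=33/2, d(EF,R)=25
iteration 2: select H,N (d=6); attach at lengths (3, 3); label the merged cluster HN
  updated: d(EF,HN)=53/4, d(G,HN)=41/2, d(HN,P)=49/2, d(HN,R)=19/2
iteration 3: select G,R (d=7); attach at lengths (7/2, 7/2); label the merged cluster GR
  updated: d(EF,GR)=47/2, d(GR,HN)=15, d(GR,P)=29/2
iteration 4: select EF,HN (d=53/4); attach at lengths (41/8, 29/8); label the merged cluster EFHN
  updated: d(EFHN,GR)=77/4, d(EFHN,P)=41/2
iteration 5: select GR,P (d=29/2); attach at lengths (15/4, 29/4); label the merged cluster GPR
  updated: d(EFHN,GPR)=59/3
iteration 6: select EFHN,GPR (d=59/3); attach at lengths (77/24, 31/12); label the merged cluster EFGHNPR
final tree: (((E:3/2,F:3/2):41/8,(H:3,N:3):29/8):77/24,((G:7/2,R:7/2):15/4,P:29/4):31/12)
total length: 997/24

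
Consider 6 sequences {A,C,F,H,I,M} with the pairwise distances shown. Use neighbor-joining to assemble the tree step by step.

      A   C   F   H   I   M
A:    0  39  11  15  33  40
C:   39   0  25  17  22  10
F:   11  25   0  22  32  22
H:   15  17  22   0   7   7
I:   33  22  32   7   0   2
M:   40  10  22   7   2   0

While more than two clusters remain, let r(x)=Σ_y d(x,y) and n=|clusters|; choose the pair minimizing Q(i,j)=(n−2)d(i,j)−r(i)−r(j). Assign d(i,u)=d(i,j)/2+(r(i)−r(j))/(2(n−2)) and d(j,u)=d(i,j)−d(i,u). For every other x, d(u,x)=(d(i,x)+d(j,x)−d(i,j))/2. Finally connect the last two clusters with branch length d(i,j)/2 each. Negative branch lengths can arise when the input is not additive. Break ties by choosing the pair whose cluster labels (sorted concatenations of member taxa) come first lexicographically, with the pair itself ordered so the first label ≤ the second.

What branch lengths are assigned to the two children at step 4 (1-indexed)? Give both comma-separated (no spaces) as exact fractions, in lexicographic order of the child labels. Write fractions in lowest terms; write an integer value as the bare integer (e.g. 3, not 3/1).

71/16,67/16

step 1: merge (A,F) at d=11, Q=-206; branch lengths A→35/4, F→9/4; new cluster AF
  updated: d(AF,C)=53/2, d(AF,H)=13, d(AF,I)=27, d(AF,M)=51/2
step 2: merge (AF,H) at d=13, Q=-97; branch lengths AF→29/2, H→-3/2; new cluster AFH
  updated: d(AFH,C)=61/4, d(AFH,I)=21/2, d(AFH,M)=39/4
step 3: merge (AFH,C) at d=61/4, Q=-209/4; branch lengths AFH→75/16, C→169/16; new cluster ACFH
  updated: d(ACFH,I)=69/8, d(ACFH,M)=9/4
step 4: merge (ACFH,I) at d=69/8, Q=-103/8; branch lengths ACFH→71/16, I→67/16; new cluster ACFHI
  updated: d(ACFHI,M)=-35/16
step 5: merge (ACFHI,M) at d=-35/16; branch lengths ACFHI→-35/32, M→-35/32; new cluster ACFHIM
final tree: (((((A:35/4,F:9/4):29/2,H:-3/2):75/16,C:169/16):71/16,I:67/16):-35/32,M:-35/32)
total length: 731/16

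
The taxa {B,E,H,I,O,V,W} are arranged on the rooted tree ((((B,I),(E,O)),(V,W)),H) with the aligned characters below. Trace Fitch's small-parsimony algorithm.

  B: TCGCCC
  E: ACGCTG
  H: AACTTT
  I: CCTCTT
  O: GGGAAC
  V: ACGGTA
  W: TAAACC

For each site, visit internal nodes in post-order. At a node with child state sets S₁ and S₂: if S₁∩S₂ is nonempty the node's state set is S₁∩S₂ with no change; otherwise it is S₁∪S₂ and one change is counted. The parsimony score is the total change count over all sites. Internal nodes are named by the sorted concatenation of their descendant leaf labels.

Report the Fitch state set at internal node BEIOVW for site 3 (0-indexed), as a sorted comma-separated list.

[col 0] BI: children B:{T}, I:{C} ∪→ {C,T}; cost 1
[col 0] EO: children E:{A}, O:{G} ∪→ {A,G}; cost 1
[col 0] BEIO: children BI:{C,T}, EO:{A,G} ∪→ {A,C,G,T}; cost 1
[col 0] VW: children V:{A}, W:{T} ∪→ {A,T}; cost 1
[col 0] BEIOVW: children BEIO:{A,C,G,T}, VW:{A,T} ∩→ {A,T}; cost 0
[col 0] BEHIOVW: children BEIOVW:{A,T}, H:{A} ∩→ {A}; cost 0
[col 1] BI: children B:{C}, I:{C} ∩→ {C}; cost 0
[col 1] EO: children E:{C}, O:{G} ∪→ {C,G}; cost 1
[col 1] BEIO: children BI:{C}, EO:{C,G} ∩→ {C}; cost 0
[col 1] VW: children V:{C}, W:{A} ∪→ {A,C}; cost 1
[col 1] BEIOVW: children BEIO:{C}, VW:{A,C} ∩→ {C}; cost 0
[col 1] BEHIOVW: children BEIOVW:{C}, H:{A} ∪→ {A,C}; cost 1
[col 2] BI: children B:{G}, I:{T} ∪→ {G,T}; cost 1
[col 2] EO: children E:{G}, O:{G} ∩→ {G}; cost 0
[col 2] BEIO: children BI:{G,T}, EO:{G} ∩→ {G}; cost 0
[col 2] VW: children V:{G}, W:{A} ∪→ {A,G}; cost 1
[col 2] BEIOVW: children BEIO:{G}, VW:{A,G} ∩→ {G}; cost 0
[col 2] BEHIOVW: children BEIOVW:{G}, H:{C} ∪→ {C,G}; cost 1
[col 3] BI: children B:{C}, I:{C} ∩→ {C}; cost 0
[col 3] EO: children E:{C}, O:{A} ∪→ {A,C}; cost 1
[col 3] BEIO: children BI:{C}, EO:{A,C} ∩→ {C}; cost 0
[col 3] VW: children V:{G}, W:{A} ∪→ {A,G}; cost 1
[col 3] BEIOVW: children BEIO:{C}, VW:{A,G} ∪→ {A,C,G}; cost 1
[col 3] BEHIOVW: children BEIOVW:{A,C,G}, H:{T} ∪→ {A,C,G,T}; cost 1
[col 4] BI: children B:{C}, I:{T} ∪→ {C,T}; cost 1
[col 4] EO: children E:{T}, O:{A} ∪→ {A,T}; cost 1
[col 4] BEIO: children BI:{C,T}, EO:{A,T} ∩→ {T}; cost 0
[col 4] VW: children V:{T}, W:{C} ∪→ {C,T}; cost 1
[col 4] BEIOVW: children BEIO:{T}, VW:{C,T} ∩→ {T}; cost 0
[col 4] BEHIOVW: children BEIOVW:{T}, H:{T} ∩→ {T}; cost 0
[col 5] BI: children B:{C}, I:{T} ∪→ {C,T}; cost 1
[col 5] EO: children E:{G}, O:{C} ∪→ {C,G}; cost 1
[col 5] BEIO: children BI:{C,T}, EO:{C,G} ∩→ {C}; cost 0
[col 5] VW: children V:{A}, W:{C} ∪→ {A,C}; cost 1
[col 5] BEIOVW: children BEIO:{C}, VW:{A,C} ∩→ {C}; cost 0
[col 5] BEHIOVW: children BEIOVW:{C}, H:{T} ∪→ {C,T}; cost 1
per-site changes: [4, 3, 3, 4, 3, 4]; total = 21

A,C,G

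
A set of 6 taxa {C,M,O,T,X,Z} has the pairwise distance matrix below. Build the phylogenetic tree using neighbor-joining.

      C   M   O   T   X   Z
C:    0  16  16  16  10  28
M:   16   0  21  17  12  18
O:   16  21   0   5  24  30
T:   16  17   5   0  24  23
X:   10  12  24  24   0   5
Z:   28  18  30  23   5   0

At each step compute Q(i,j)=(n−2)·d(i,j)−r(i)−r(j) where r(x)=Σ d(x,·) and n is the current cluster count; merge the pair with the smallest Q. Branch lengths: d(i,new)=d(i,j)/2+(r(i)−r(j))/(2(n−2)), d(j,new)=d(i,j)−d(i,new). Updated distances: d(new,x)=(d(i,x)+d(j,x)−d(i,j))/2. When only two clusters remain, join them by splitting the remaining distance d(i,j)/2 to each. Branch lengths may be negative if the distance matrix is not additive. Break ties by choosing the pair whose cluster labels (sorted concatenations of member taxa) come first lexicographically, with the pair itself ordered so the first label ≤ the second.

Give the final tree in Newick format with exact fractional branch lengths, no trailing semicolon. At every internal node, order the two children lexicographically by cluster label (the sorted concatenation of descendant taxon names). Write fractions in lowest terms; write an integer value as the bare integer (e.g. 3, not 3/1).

iteration 1: select O,T (d=5, Q=-161); attach at lengths (31/8, 9/8); label the merged cluster OT
  updated: d(C,OT)=27/2, d(M,OT)=33/2, d(OT,X)=43/2, d(OT,Z)=24
iteration 2: select X,Z (d=5, Q=-217/2); attach at lengths (-23/12, 83/12); label the merged cluster XZ
  updated: d(C,XZ)=33/2, d(M,XZ)=25/2, d(OT,XZ)=81/4
iteration 3: select C,OT (d=27/2, Q=-277/4); attach at lengths (91/16, 125/16); label the merged cluster COT
  updated: d(COT,M)=19/2, d(COT,XZ)=93/8
iteration 4: select COT,M (d=19/2, Q=-269/8); attach at lengths (69/16, 83/16); label the merged cluster CMOT
  updated: d(CMOT,XZ)=117/16
iteration 5: select CMOT,XZ (d=117/16); attach at lengths (117/32, 117/32); label the merged cluster CMOTXZ
final tree: (((C:91/16,(O:31/8,T:9/8):125/16):69/16,M:83/16):117/32,(X:-23/12,Z:83/12):117/32)
total length: 645/16

(((C:91/16,(O:31/8,T:9/8):125/16):69/16,M:83/16):117/32,(X:-23/12,Z:83/12):117/32)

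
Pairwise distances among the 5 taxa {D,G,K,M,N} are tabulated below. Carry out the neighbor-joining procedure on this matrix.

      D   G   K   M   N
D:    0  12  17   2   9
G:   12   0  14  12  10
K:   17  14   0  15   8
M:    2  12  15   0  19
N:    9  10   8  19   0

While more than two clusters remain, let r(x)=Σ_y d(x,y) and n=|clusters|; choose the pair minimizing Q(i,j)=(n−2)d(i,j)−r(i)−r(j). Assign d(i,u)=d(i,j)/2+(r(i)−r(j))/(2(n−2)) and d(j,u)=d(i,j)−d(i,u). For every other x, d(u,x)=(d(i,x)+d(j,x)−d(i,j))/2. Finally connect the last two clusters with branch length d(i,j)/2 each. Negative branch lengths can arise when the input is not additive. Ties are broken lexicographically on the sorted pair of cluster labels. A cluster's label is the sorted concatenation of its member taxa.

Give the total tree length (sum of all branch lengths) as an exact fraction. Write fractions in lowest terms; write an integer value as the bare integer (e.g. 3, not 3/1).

iteration 1: select D,M (d=2, Q=-82); attach at lengths (-1/3, 7/3); label the merged cluster DM
  updated: d(DM,G)=11, d(DM,K)=15, d(DM,N)=13
iteration 2: select DM,G (d=11, Q=-52); attach at lengths (13/2, 9/2); label the merged cluster DGM
  updated: d(DGM,K)=9, d(DGM,N)=6
iteration 3: select DGM,K (d=9, Q=-23); attach at lengths (7/2, 11/2); label the merged cluster DGKM
  updated: d(DGKM,N)=5/2
iteration 4: select DGKM,N (d=5/2); attach at lengths (5/4, 5/4); label the merged cluster DGKMN
final tree: ((((D:-1/3,M:7/3):13/2,G:9/2):7/2,K:11/2):5/4,N:5/4)
total length: 49/2

49/2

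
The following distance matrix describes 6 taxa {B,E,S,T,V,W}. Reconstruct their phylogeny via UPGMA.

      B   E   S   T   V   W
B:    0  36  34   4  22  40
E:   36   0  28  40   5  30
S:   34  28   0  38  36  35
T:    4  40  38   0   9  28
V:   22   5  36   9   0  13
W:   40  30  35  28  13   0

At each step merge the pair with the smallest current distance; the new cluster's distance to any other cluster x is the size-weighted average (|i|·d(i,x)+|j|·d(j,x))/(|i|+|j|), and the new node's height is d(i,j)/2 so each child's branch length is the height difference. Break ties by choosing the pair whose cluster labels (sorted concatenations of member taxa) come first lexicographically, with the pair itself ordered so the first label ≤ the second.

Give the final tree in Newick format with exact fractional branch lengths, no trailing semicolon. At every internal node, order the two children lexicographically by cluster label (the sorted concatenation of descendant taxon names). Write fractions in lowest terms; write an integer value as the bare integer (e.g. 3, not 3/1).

(((B:2,T:2):151/12,((E:5/2,V:5/2):33/4,W:43/4):23/6):151/60,S:171/10)

1. join B+T (d=4) ⇒ BT; edges |B|=2, |T|=2
  updated: d(BT,E)=38, d(BT,S)=36, d(BT,V)=31/2, d(BT,W)=34
2. join E+V (d=5) ⇒ EV; edges |E|=5/2, |V|=5/2
  updated: d(BT,EV)=107/4, d(EV,S)=32, d(EV,W)=43/2
3. join EV+W (d=43/2) ⇒ EVW; edges |EV|=33/4, |W|=43/4
  updated: d(BT,EVW)=175/6, d(EVW,S)=33
4. join BT+EVW (d=175/6) ⇒ BETVW; edges |BT|=151/12, |EVW|=23/6
  updated: d(BETVW,S)=171/5
5. join BETVW+S (d=171/5) ⇒ BESTVW; edges |BETVW|=151/60, |S|=171/10
final tree: (((B:2,T:2):151/12,((E:5/2,V:5/2):33/4,W:43/4):23/6):151/60,S:171/10)
total length: 1921/30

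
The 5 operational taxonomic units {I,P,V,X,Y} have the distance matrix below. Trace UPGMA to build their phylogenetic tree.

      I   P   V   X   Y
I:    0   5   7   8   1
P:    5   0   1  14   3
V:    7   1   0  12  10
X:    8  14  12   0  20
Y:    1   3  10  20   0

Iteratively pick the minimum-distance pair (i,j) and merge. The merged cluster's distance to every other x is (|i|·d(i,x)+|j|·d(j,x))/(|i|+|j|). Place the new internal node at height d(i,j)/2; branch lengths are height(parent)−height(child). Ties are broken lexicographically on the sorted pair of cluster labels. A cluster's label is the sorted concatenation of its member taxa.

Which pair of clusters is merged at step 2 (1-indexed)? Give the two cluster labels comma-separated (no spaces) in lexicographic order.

P,V

1. join I+Y (d=1) ⇒ IY; edges |I|=1/2, |Y|=1/2
  updated: d(IY,P)=4, d(IY,V)=17/2, d(IY,X)=14
2. join P+V (d=1) ⇒ PV; edges |P|=1/2, |V|=1/2
  updated: d(IY,PV)=25/4, d(PV,X)=13
3. join IY+PV (d=25/4) ⇒ IPVY; edges |IY|=21/8, |PV|=21/8
  updated: d(IPVY,X)=27/2
4. join IPVY+X (d=27/2) ⇒ IPVXY; edges |IPVY|=29/8, |X|=27/4
final tree: (((I:1/2,Y:1/2):21/8,(P:1/2,V:1/2):21/8):29/8,X:27/4)
total length: 141/8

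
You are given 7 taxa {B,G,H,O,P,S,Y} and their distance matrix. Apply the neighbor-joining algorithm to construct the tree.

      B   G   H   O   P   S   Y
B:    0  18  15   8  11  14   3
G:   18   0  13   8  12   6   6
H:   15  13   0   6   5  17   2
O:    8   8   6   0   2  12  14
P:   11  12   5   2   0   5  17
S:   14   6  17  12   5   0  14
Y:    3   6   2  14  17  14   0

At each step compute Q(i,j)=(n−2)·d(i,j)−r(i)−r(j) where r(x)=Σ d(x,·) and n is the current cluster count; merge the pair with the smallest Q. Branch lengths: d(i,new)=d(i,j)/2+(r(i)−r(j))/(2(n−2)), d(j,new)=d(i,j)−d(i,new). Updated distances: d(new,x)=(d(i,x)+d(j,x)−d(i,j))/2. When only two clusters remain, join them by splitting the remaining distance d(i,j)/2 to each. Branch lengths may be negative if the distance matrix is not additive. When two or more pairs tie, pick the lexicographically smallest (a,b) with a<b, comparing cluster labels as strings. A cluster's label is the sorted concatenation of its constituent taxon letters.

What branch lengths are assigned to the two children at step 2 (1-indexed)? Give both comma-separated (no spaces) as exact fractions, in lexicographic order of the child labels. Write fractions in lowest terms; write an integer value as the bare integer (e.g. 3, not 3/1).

21/8,27/8

1. join B+Y (d=3, Q=-110) ⇒ BY; edges |B|=14/5, |Y|=1/5
  updated: d(BY,G)=21/2, d(BY,H)=7, d(BY,O)=19/2, d(BY,P)=25/2, d(BY,S)=25/2
2. join G+S (d=6, Q=-78) ⇒ GS; edges |G|=21/8, |S|=27/8
  updated: d(BY,GS)=17/2, d(GS,H)=12, d(GS,O)=7, d(GS,P)=11/2
3. join BY+H (d=7, Q=-93/2) ⇒ BHY; edges |BY|=19/4, |H|=9/4
  updated: d(BHY,GS)=27/4, d(BHY,O)=17/4, d(BHY,P)=21/4
4. join BHY+GS (d=27/4, Q=-22) ⇒ BGHSY; edges |BHY|=21/8, |GS|=33/8
  updated: d(BGHSY,O)=9/4, d(BGHSY,P)=2
5. join BGHSY+O (d=9/4, Q=-25/4) ⇒ BGHOSY; edges |BGHSY|=9/8, |O|=9/8
  updated: d(BGHOSY,P)=7/8
6. join BGHOSY+P (d=7/8) ⇒ BGHOPSY; edges |BGHOSY|=7/16, |P|=7/16
final tree: (((((B:14/5,Y:1/5):19/4,H:9/4):21/8,(G:21/8,S:27/8):33/8):9/8,O:9/8):7/16,P:7/16)
total length: 207/8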